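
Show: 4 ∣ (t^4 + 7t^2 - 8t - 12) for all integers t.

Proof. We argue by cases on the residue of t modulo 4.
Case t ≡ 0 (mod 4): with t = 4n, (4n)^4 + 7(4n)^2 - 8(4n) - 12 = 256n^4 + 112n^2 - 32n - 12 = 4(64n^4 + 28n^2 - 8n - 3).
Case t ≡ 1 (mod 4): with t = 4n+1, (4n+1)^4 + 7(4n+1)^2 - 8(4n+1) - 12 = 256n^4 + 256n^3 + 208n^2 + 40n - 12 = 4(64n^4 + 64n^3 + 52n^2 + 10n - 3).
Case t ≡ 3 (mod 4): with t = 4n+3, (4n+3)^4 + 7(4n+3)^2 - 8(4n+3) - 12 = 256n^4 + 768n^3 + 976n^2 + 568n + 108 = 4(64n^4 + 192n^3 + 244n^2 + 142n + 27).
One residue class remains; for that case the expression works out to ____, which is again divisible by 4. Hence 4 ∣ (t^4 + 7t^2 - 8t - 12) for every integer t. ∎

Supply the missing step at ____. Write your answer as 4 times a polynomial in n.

Only t ≡ 2 (mod 4) is unaccounted for. Put t = 4n+2:
(4n+2)^4 + 7(4n+2)^2 - 8(4n+2) - 12 expands to 256n^4 + 512n^3 + 496n^2 + 208n + 16,
and factoring out 4 leaves 4(64n^4 + 128n^3 + 124n^2 + 52n + 4).

4(64n^4 + 128n^3 + 124n^2 + 52n + 4)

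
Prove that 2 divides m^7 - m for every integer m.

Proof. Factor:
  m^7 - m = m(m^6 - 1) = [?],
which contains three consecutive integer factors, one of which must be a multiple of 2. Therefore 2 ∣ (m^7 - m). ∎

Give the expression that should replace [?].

(m - 1)m(m + 1)(m^4 + m^2 + 1)

m^6 - 1 = (m^2 - 1)(m^4 + m^2 + 1), and m^2 - 1 = (m-1)(m+1).
So m(m^6 - 1) = (m - 1)m(m + 1)(m^4 + m^2 + 1).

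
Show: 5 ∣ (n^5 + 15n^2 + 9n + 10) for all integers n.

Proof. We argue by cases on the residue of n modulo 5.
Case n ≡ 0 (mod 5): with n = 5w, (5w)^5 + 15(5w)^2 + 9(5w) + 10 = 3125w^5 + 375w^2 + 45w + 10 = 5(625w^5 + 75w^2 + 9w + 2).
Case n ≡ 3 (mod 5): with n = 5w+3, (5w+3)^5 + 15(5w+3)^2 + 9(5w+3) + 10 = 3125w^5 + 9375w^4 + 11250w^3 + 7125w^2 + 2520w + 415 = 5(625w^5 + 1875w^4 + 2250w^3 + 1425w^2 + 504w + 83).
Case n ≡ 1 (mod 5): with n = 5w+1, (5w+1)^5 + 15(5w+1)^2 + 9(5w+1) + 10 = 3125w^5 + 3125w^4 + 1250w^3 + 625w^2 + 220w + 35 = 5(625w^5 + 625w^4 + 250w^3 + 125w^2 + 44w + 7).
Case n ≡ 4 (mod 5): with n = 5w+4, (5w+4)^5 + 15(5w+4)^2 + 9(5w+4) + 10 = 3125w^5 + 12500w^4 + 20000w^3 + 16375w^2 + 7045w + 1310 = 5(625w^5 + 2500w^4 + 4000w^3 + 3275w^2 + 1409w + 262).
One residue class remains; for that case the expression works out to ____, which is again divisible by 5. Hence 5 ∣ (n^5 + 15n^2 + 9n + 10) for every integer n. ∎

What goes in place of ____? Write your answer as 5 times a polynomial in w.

Only n ≡ 2 (mod 5) is unaccounted for. Put n = 5w+2:
(5w+2)^5 + 15(5w+2)^2 + 9(5w+2) + 10 expands to 3125w^5 + 6250w^4 + 5000w^3 + 2375w^2 + 745w + 120,
and factoring out 5 leaves 5(625w^5 + 1250w^4 + 1000w^3 + 475w^2 + 149w + 24).

5(625w^5 + 1250w^4 + 1000w^3 + 475w^2 + 149w + 24)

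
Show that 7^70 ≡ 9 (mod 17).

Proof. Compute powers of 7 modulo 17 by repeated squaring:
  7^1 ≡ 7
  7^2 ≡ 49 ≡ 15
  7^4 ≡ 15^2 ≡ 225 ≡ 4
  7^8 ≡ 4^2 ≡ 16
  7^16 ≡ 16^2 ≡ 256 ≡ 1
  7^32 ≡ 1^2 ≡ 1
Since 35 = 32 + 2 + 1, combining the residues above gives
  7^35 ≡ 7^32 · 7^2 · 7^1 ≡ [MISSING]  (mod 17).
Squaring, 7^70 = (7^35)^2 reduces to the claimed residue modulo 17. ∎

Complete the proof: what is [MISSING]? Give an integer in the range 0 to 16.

Multiply the listed residues: 1 · 15 · 7 = 15 → 105.
Reducing modulo 17: 105 = 6·17 + 3, so 7^35 ≡ 3.

3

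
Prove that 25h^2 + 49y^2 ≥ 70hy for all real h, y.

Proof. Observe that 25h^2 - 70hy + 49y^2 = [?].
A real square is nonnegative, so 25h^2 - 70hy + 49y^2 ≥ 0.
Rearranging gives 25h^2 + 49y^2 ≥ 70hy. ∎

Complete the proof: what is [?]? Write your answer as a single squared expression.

The leading and trailing coefficients are 5^2 and 7^2, and 70 = 2·5·7, so the trinomial is (5h - 7y)^2.
Hence 25h^2 - 70hy + 49y^2 ≥ 0.

(5h - 7y)^2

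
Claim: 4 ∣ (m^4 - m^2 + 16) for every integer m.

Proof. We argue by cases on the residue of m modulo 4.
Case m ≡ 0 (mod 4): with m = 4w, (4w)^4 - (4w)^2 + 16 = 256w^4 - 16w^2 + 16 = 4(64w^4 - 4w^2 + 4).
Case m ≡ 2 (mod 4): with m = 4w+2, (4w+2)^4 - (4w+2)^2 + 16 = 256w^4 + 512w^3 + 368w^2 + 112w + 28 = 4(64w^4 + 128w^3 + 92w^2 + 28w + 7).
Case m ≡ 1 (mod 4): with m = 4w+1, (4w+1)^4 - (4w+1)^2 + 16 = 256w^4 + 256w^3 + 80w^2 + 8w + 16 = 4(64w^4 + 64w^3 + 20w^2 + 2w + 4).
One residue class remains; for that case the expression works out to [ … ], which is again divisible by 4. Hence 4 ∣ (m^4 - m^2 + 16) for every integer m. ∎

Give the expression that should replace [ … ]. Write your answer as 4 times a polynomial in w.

The residues treated are {0, 2, 1}, so the missing case is m ≡ 3 (mod 4); write m = 4w+3.
Then (4w+3)^4 - (4w+3)^2 + 16 = 256w^4 + 768w^3 + 848w^2 + 408w + 88 = 4(64w^4 + 192w^3 + 212w^2 + 102w + 22).

4(64w^4 + 192w^3 + 212w^2 + 102w + 22)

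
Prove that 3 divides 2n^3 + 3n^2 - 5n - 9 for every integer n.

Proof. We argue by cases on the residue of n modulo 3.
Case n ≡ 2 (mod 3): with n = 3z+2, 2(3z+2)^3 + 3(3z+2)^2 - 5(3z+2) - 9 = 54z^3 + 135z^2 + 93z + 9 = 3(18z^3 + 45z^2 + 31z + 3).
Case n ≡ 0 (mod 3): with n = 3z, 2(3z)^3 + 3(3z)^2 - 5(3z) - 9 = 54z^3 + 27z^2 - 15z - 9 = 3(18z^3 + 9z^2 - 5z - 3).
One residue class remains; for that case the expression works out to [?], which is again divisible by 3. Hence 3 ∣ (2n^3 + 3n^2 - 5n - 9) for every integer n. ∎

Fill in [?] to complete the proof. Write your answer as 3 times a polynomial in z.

3(18z^3 + 27z^2 + 7z - 3)

Only n ≡ 1 (mod 3) is unaccounted for. Put n = 3z+1:
2(3z+1)^3 + 3(3z+1)^2 - 5(3z+1) - 9 expands to 54z^3 + 81z^2 + 21z - 9,
and factoring out 3 leaves 3(18z^3 + 27z^2 + 7z - 3).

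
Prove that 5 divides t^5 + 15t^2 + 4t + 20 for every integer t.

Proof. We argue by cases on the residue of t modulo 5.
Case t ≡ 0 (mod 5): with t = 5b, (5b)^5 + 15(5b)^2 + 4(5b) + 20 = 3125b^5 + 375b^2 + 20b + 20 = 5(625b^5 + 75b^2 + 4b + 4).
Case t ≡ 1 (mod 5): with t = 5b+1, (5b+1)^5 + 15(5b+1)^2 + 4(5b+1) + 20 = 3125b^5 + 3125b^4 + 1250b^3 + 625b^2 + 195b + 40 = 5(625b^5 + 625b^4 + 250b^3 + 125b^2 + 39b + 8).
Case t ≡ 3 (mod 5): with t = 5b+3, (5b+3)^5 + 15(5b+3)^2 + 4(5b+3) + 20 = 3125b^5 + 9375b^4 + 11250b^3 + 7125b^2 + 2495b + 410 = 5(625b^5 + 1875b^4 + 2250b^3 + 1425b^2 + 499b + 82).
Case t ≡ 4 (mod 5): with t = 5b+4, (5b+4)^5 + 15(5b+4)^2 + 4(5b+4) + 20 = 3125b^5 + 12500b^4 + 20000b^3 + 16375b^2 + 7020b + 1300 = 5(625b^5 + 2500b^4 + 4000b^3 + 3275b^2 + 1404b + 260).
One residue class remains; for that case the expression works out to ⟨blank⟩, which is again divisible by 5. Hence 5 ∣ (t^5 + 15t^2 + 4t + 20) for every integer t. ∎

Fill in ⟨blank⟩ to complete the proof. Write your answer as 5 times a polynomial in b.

Only t ≡ 2 (mod 5) is unaccounted for. Put t = 5b+2:
(5b+2)^5 + 15(5b+2)^2 + 4(5b+2) + 20 expands to 3125b^5 + 6250b^4 + 5000b^3 + 2375b^2 + 720b + 120,
and factoring out 5 leaves 5(625b^5 + 1250b^4 + 1000b^3 + 475b^2 + 144b + 24).

5(625b^5 + 1250b^4 + 1000b^3 + 475b^2 + 144b + 24)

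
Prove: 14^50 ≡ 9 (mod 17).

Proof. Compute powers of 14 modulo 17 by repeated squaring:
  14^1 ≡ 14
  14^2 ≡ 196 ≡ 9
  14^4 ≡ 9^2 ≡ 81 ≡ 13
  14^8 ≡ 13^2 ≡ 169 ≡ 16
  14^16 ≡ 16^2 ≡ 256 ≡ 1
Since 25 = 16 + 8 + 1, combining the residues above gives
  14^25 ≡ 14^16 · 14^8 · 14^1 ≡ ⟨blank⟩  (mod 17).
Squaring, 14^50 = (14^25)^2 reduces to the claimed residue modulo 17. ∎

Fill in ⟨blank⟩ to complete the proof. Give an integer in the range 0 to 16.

3

Multiply the listed residues: 1 · 16 · 14 = 16 → 224.
Reducing modulo 17: 224 = 13·17 + 3, so 14^25 ≡ 3.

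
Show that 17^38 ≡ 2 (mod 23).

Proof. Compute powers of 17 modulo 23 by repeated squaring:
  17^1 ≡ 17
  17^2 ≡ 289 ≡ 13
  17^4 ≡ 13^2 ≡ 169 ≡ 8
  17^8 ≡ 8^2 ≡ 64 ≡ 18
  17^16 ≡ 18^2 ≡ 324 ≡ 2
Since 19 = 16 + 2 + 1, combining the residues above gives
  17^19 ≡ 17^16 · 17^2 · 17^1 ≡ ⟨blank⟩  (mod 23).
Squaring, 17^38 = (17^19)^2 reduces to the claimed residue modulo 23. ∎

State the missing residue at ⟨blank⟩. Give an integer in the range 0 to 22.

Multiply the listed residues: 2 · 13 · 17 = 26 → 442.
Reducing modulo 23: 442 = 19·23 + 5, so 17^19 ≡ 5.

5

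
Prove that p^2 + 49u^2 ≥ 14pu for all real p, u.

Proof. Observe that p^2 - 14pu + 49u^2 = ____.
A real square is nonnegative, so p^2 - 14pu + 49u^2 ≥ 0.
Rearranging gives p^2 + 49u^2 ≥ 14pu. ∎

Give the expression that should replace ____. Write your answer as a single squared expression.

p^2 - 14pu + 49u^2 is a perfect-square trinomial: the outer terms are (p)^2 and (7u)^2, and the cross term is -2·p·7u.
So p^2 - 14pu + 49u^2 = (p - 7u)^2 ≥ 0.

(p - 7u)^2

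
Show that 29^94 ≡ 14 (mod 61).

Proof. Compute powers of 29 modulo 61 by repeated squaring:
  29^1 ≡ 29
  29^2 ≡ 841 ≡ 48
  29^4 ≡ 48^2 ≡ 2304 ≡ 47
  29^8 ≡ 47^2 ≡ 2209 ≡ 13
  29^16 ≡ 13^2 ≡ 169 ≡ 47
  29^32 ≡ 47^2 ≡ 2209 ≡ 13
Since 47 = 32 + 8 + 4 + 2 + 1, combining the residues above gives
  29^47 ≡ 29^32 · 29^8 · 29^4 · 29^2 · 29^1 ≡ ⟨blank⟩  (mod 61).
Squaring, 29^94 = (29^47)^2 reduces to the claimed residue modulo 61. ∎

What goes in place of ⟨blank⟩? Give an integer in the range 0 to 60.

29^32 · 29^8 · 29^4 · 29^2 · 29^1 ≡ 13 · 13 · 47 · 48 · 29 = 11056656.
11056656 mod 61 = 40, so 29^47 ≡ 40 (mod 61).

40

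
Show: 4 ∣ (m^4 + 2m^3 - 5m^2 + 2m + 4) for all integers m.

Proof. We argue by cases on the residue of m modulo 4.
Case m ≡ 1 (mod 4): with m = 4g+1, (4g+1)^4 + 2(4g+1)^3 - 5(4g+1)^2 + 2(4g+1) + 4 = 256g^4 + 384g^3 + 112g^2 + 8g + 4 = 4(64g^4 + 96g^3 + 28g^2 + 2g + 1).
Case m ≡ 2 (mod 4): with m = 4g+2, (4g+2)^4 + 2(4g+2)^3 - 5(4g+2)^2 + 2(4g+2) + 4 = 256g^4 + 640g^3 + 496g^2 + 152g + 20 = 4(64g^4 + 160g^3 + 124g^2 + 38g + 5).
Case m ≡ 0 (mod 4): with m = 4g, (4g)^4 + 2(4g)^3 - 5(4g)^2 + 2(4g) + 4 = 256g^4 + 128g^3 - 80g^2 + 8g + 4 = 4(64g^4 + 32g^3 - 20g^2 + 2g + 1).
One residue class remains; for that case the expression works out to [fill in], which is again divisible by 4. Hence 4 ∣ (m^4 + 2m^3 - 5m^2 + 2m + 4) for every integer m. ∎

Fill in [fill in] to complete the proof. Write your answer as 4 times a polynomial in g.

4(64g^4 + 224g^3 + 268g^2 + 134g + 25)

Only m ≡ 3 (mod 4) is unaccounted for. Put m = 4g+3:
(4g+3)^4 + 2(4g+3)^3 - 5(4g+3)^2 + 2(4g+3) + 4 expands to 256g^4 + 896g^3 + 1072g^2 + 536g + 100,
and factoring out 4 leaves 4(64g^4 + 224g^3 + 268g^2 + 134g + 25).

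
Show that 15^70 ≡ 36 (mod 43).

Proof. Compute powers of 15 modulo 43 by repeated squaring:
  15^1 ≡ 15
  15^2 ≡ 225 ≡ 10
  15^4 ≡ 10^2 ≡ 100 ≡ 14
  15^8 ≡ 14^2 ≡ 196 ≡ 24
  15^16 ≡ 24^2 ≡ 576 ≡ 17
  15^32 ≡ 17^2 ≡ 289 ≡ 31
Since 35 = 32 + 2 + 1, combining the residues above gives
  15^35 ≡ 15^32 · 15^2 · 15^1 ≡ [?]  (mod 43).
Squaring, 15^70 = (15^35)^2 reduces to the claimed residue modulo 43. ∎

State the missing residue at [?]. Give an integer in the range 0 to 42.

6

15^32 · 15^2 · 15^1 ≡ 31 · 10 · 15 = 4650.
4650 mod 43 = 6, so 15^35 ≡ 6 (mod 43).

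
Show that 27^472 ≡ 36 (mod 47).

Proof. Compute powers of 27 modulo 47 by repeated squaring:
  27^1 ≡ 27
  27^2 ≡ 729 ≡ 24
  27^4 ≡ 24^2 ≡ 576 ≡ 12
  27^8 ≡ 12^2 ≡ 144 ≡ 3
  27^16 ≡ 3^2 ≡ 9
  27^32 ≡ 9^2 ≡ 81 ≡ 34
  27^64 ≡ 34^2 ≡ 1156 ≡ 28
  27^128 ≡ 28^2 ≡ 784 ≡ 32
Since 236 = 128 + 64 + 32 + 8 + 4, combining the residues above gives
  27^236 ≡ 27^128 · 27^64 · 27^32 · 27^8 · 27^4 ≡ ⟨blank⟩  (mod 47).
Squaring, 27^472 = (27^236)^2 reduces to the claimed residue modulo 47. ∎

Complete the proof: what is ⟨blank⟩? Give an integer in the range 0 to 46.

Multiply the listed residues: 32 · 28 · 34 · 3 · 12 = 896 → 30464 → 91392 → 1096704.
Reducing modulo 47: 1096704 = 23334·47 + 6, so 27^236 ≡ 6.

6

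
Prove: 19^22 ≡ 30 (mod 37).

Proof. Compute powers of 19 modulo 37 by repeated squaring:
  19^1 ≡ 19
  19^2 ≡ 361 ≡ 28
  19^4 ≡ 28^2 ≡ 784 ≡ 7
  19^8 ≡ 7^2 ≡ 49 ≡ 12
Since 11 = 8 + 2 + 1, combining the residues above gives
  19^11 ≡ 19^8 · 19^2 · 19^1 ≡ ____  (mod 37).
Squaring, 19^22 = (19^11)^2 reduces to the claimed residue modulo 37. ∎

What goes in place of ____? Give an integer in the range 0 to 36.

20

Multiply the listed residues: 12 · 28 · 19 = 336 → 6384.
Reducing modulo 37: 6384 = 172·37 + 20, so 19^11 ≡ 20.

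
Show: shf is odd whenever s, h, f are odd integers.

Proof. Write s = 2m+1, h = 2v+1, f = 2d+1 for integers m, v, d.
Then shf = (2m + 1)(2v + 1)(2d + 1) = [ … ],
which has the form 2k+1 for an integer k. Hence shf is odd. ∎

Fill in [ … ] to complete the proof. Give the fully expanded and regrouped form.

(2m + 1)(2v + 1)(2d + 1) = 8dmv + 4dm + 4dv + 2d + 4mv + 2m + 2v + 1
= 2(4dmv + 2dm + 2dv + d + 2mv + m + v) + 1.
Since 4dmv + 2dm + 2dv + d + 2mv + m + v is an integer, the product is of the form 2k+1 for an integer k.

2(4dmv + 2dm + 2dv + d + 2mv + m + v) + 1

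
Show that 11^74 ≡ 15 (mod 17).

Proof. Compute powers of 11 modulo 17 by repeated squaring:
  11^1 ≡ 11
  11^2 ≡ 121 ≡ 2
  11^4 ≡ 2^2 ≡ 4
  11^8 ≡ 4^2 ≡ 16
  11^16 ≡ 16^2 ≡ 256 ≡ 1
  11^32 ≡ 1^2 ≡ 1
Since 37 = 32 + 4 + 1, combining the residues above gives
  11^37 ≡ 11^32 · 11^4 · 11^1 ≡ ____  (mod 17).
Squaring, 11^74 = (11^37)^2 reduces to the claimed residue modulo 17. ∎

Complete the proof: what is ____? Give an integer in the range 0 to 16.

10

Multiply the listed residues: 1 · 4 · 11 = 4 → 44.
Reducing modulo 17: 44 = 2·17 + 10, so 11^37 ≡ 10.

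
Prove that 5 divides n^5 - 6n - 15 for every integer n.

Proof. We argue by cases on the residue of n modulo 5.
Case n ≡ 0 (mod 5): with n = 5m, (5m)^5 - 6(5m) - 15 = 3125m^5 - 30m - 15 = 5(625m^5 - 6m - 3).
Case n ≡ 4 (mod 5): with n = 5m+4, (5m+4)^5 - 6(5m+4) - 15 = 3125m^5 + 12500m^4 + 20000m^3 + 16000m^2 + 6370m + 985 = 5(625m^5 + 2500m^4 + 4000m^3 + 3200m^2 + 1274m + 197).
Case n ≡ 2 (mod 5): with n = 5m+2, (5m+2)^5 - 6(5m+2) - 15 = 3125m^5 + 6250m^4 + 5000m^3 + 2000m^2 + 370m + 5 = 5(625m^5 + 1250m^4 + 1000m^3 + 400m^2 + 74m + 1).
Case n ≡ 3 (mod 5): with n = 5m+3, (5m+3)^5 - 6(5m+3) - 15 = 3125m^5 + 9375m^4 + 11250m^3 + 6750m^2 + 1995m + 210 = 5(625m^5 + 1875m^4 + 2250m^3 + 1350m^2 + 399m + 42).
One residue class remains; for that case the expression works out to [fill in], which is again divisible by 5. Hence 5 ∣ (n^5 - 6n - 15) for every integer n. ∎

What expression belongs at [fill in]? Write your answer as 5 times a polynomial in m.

Only n ≡ 1 (mod 5) is unaccounted for. Put n = 5m+1:
(5m+1)^5 - 6(5m+1) - 15 expands to 3125m^5 + 3125m^4 + 1250m^3 + 250m^2 - 5m - 20,
and factoring out 5 leaves 5(625m^5 + 625m^4 + 250m^3 + 50m^2 - m - 4).

5(625m^5 + 625m^4 + 250m^3 + 50m^2 - m - 4)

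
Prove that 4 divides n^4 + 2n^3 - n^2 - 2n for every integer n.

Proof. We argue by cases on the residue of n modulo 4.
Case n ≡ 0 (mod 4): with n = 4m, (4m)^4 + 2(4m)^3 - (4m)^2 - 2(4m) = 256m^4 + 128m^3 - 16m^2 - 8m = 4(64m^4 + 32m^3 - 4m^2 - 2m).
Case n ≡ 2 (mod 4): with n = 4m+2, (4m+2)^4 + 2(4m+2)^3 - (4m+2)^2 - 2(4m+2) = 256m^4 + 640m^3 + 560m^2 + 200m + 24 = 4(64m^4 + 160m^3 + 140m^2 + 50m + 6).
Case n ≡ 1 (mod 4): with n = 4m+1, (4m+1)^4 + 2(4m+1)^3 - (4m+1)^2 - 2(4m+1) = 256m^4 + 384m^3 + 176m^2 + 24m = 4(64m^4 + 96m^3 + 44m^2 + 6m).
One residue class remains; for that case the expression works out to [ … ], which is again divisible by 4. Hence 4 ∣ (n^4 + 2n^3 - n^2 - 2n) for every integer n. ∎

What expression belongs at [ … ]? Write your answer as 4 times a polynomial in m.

Only n ≡ 3 (mod 4) is unaccounted for. Put n = 4m+3:
(4m+3)^4 + 2(4m+3)^3 - (4m+3)^2 - 2(4m+3) expands to 256m^4 + 896m^3 + 1136m^2 + 616m + 120,
and factoring out 4 leaves 4(64m^4 + 224m^3 + 284m^2 + 154m + 30).

4(64m^4 + 224m^3 + 284m^2 + 154m + 30)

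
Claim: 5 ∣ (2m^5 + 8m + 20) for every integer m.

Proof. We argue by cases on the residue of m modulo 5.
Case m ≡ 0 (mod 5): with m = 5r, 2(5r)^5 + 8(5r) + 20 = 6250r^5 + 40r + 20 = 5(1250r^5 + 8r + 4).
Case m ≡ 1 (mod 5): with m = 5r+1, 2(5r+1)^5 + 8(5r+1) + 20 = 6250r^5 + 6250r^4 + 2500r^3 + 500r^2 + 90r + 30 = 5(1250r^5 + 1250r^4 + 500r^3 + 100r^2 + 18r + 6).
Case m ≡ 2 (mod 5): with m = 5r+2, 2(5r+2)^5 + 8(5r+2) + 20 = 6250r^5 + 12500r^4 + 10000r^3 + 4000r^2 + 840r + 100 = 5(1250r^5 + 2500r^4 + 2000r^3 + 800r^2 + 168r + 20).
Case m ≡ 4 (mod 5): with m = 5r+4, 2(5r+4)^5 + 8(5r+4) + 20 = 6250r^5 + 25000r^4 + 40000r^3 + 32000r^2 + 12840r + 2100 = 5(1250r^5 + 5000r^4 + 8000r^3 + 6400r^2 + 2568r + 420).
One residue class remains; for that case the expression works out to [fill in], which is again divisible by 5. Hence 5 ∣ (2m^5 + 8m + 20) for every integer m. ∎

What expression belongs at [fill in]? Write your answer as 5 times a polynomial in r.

5(1250r^5 + 3750r^4 + 4500r^3 + 2700r^2 + 818r + 106)

Only m ≡ 3 (mod 5) is unaccounted for. Put m = 5r+3:
2(5r+3)^5 + 8(5r+3) + 20 expands to 6250r^5 + 18750r^4 + 22500r^3 + 13500r^2 + 4090r + 530,
and factoring out 5 leaves 5(1250r^5 + 3750r^4 + 4500r^3 + 2700r^2 + 818r + 106).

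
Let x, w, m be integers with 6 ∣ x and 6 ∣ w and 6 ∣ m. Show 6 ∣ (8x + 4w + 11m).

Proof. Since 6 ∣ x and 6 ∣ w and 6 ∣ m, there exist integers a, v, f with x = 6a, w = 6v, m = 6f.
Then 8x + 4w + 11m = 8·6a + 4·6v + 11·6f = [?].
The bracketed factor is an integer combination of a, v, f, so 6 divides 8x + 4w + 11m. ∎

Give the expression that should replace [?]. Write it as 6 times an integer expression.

Each term has a factor of 6: 8·6a + 4·6v + 11·6f = 6·(8a + 11f + 4v).
Since 8a + 11f + 4v is an integer, 6 ∣ (8x + 4w + 11m).

6(8a + 11f + 4v)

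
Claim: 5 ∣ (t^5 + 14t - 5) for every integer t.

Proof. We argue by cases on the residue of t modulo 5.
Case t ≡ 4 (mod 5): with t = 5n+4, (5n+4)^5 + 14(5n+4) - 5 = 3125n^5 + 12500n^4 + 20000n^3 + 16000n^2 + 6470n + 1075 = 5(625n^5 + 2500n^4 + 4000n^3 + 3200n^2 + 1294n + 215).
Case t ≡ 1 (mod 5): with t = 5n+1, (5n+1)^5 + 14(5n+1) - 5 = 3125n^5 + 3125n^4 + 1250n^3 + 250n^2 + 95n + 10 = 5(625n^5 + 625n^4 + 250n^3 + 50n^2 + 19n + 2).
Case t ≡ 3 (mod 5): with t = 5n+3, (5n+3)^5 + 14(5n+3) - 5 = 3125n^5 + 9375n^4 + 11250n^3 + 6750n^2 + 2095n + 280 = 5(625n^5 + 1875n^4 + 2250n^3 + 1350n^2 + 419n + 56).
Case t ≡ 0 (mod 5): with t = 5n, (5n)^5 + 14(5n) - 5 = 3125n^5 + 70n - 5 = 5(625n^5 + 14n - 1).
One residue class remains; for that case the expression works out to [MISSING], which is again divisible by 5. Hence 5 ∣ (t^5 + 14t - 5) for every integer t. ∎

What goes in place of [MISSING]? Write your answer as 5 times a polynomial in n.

Only t ≡ 2 (mod 5) is unaccounted for. Put t = 5n+2:
(5n+2)^5 + 14(5n+2) - 5 expands to 3125n^5 + 6250n^4 + 5000n^3 + 2000n^2 + 470n + 55,
and factoring out 5 leaves 5(625n^5 + 1250n^4 + 1000n^3 + 400n^2 + 94n + 11).

5(625n^5 + 1250n^4 + 1000n^3 + 400n^2 + 94n + 11)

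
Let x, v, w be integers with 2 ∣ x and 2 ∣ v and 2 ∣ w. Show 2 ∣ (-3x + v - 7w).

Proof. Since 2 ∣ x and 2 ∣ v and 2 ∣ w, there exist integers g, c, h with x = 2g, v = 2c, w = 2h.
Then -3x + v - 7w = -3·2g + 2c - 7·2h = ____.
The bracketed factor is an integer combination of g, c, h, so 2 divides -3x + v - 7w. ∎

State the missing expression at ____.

2(c - 3g - 7h)

Pull the common 2 out of every term: -3·2g + 2c - 7·2h = 2(c - 3g - 7h).
c - 3g - 7h is an integer, which exhibits the divisibility.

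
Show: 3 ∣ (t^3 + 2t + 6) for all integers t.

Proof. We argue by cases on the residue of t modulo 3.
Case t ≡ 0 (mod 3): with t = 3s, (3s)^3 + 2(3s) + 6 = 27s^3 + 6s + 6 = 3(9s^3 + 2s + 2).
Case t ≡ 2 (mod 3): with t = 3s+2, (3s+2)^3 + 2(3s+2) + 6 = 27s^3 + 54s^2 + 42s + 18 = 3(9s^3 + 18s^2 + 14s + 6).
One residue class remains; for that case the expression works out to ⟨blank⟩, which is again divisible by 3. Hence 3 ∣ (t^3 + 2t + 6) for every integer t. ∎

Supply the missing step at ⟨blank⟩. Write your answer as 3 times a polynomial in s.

The residues treated are {0, 2}, so the missing case is t ≡ 1 (mod 3); write t = 3s+1.
Then (3s+1)^3 + 2(3s+1) + 6 = 27s^3 + 27s^2 + 15s + 9 = 3(9s^3 + 9s^2 + 5s + 3).

3(9s^3 + 9s^2 + 5s + 3)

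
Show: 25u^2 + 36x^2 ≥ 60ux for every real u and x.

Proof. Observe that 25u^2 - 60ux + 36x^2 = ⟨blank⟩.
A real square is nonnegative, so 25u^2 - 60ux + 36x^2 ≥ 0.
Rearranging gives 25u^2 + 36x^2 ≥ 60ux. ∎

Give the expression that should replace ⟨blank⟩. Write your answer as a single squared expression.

25u^2 - 60ux + 36x^2 is a perfect-square trinomial: the outer terms are (5u)^2 and (6x)^2, and the cross term is -2·5u·6x.
So 25u^2 - 60ux + 36x^2 = (5u - 6x)^2 ≥ 0.

(5u - 6x)^2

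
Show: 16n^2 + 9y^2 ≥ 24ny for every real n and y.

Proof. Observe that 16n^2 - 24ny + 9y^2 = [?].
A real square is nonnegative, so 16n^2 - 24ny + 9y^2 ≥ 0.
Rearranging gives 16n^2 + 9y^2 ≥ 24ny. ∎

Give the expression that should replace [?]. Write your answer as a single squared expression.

16n^2 - 24ny + 9y^2 is a perfect-square trinomial: the outer terms are (4n)^2 and (3y)^2, and the cross term is -2·4n·3y.
So 16n^2 - 24ny + 9y^2 = (4n - 3y)^2 ≥ 0.

(4n - 3y)^2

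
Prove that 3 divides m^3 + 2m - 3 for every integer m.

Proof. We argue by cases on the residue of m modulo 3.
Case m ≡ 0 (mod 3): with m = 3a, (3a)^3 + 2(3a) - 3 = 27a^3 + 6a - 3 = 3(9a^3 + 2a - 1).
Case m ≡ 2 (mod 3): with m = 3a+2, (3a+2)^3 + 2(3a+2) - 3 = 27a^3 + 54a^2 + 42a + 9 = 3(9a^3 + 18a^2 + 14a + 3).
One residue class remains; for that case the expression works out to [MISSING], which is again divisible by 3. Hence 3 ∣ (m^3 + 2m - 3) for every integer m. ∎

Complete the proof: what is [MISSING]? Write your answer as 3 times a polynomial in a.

3(9a^3 + 9a^2 + 5a)

The residues treated are {0, 2}, so the missing case is m ≡ 1 (mod 3); write m = 3a+1.
Then (3a+1)^3 + 2(3a+1) - 3 = 27a^3 + 27a^2 + 15a = 3(9a^3 + 9a^2 + 5a).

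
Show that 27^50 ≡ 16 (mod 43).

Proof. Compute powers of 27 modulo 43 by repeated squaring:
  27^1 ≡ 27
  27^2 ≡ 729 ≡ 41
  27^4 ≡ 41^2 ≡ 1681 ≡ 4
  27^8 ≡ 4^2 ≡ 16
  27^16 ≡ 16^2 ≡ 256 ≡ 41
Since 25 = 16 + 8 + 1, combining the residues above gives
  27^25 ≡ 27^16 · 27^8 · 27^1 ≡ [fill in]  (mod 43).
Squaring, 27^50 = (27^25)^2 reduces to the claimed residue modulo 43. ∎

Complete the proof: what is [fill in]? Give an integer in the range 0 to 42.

39

27^16 · 27^8 · 27^1 ≡ 41 · 16 · 27 = 17712.
17712 mod 43 = 39, so 27^25 ≡ 39 (mod 43).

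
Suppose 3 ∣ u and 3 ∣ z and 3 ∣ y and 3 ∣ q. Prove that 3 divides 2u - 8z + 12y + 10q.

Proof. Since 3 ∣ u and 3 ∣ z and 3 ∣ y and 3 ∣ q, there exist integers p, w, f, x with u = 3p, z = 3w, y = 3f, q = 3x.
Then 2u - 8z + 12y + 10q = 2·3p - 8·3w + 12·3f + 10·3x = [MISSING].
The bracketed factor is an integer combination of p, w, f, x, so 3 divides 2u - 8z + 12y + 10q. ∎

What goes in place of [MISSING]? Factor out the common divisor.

3(12f + 2p - 8w + 10x)

Each term has a factor of 3: 2·3p - 8·3w + 12·3f + 10·3x = 3·(12f + 2p - 8w + 10x).
Since 12f + 2p - 8w + 10x is an integer, 3 ∣ (2u - 8z + 12y + 10q).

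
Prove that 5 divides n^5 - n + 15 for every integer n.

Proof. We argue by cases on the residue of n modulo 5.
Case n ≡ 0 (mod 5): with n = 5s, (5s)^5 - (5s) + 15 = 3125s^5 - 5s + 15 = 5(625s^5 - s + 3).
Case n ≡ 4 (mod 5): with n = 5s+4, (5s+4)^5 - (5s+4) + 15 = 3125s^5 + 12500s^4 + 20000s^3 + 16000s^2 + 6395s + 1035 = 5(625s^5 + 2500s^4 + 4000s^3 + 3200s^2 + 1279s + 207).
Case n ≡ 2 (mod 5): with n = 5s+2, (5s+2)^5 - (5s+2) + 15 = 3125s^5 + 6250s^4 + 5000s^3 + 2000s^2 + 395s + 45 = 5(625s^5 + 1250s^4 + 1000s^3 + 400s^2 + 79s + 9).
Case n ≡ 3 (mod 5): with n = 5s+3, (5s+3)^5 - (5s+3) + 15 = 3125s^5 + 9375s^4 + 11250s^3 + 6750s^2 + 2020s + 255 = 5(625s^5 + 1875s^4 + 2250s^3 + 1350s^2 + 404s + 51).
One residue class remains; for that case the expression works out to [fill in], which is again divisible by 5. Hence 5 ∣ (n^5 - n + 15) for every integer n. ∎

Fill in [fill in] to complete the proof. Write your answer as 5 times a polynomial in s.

Only n ≡ 1 (mod 5) is unaccounted for. Put n = 5s+1:
(5s+1)^5 - (5s+1) + 15 expands to 3125s^5 + 3125s^4 + 1250s^3 + 250s^2 + 20s + 15,
and factoring out 5 leaves 5(625s^5 + 625s^4 + 250s^3 + 50s^2 + 4s + 3).

5(625s^5 + 625s^4 + 250s^3 + 50s^2 + 4s + 3)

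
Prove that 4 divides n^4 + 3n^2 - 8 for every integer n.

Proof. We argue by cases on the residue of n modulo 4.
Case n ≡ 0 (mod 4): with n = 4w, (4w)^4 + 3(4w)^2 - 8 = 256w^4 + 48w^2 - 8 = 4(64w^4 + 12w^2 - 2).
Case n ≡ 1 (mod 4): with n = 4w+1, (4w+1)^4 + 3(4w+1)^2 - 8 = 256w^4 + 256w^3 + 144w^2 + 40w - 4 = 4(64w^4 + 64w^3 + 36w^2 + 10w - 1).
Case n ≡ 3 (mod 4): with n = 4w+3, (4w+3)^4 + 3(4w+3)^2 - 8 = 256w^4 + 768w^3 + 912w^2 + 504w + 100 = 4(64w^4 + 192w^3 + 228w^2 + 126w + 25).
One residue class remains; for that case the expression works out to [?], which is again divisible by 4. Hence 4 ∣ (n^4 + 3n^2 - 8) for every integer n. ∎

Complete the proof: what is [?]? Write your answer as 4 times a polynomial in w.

4(64w^4 + 128w^3 + 108w^2 + 44w + 5)

Only n ≡ 2 (mod 4) is unaccounted for. Put n = 4w+2:
(4w+2)^4 + 3(4w+2)^2 - 8 expands to 256w^4 + 512w^3 + 432w^2 + 176w + 20,
and factoring out 4 leaves 4(64w^4 + 128w^3 + 108w^2 + 44w + 5).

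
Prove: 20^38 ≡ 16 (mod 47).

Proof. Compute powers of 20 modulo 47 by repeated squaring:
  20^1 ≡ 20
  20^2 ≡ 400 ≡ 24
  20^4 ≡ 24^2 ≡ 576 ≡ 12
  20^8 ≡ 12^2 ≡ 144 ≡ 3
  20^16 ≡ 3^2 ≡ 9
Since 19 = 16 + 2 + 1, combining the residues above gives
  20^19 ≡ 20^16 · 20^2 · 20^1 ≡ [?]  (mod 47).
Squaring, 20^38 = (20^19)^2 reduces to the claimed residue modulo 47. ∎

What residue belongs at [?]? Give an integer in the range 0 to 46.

20^16 · 20^2 · 20^1 ≡ 9 · 24 · 20 = 4320.
4320 mod 47 = 43, so 20^19 ≡ 43 (mod 47).

43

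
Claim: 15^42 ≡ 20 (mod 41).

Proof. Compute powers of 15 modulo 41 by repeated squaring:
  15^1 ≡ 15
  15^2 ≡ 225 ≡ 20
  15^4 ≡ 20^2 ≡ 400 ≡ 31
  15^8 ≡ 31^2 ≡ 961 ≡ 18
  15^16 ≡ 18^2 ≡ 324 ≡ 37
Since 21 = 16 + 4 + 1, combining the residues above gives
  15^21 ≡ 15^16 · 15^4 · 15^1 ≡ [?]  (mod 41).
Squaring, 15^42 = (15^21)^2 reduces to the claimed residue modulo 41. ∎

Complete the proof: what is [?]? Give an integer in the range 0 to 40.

Multiply the listed residues: 37 · 31 · 15 = 1147 → 17205.
Reducing modulo 41: 17205 = 419·41 + 26, so 15^21 ≡ 26.

26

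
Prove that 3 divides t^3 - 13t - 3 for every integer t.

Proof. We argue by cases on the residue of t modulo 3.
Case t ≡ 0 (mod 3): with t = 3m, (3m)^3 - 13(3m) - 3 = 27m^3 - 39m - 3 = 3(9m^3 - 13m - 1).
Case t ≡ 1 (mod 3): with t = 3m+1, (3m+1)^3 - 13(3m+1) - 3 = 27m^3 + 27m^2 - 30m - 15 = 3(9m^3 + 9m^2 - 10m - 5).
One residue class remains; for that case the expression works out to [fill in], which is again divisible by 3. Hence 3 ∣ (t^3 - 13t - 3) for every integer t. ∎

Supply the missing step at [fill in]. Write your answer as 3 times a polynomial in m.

The residues treated are {0, 1}, so the missing case is t ≡ 2 (mod 3); write t = 3m+2.
Then (3m+2)^3 - 13(3m+2) - 3 = 27m^3 + 54m^2 - 3m - 21 = 3(9m^3 + 18m^2 - m - 7).

3(9m^3 + 18m^2 - m - 7)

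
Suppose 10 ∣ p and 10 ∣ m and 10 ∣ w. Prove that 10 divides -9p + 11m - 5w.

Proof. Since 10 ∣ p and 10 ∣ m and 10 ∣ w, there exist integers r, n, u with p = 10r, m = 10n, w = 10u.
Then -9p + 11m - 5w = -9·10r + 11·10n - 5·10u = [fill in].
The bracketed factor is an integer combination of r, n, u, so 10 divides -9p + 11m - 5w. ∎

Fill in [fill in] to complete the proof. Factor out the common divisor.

Pull the common 10 out of every term: -9·10r + 11·10n - 5·10u = 10(11n - 9r - 5u).
11n - 9r - 5u is an integer, which exhibits the divisibility.

10(11n - 9r - 5u)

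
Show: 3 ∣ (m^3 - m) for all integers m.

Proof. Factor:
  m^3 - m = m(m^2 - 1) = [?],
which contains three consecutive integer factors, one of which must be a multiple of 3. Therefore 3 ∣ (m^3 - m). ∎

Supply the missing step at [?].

(m - 1)m(m + 1)

m(m^2 - 1) = m(m - 1)(m + 1) = (m - 1)m(m + 1).
These three factors are consecutive integers, so their product is divisible by 3.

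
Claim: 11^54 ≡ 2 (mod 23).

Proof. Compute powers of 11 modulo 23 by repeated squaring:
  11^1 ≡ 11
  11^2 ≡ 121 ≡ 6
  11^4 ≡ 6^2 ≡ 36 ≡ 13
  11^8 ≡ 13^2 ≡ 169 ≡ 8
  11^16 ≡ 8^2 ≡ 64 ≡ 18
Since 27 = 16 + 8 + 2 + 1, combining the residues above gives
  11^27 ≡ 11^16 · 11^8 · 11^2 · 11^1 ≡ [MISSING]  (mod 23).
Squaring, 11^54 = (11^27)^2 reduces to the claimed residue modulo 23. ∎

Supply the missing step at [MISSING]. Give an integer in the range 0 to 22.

5

11^16 · 11^8 · 11^2 · 11^1 ≡ 18 · 8 · 6 · 11 = 9504.
9504 mod 23 = 5, so 11^27 ≡ 5 (mod 23).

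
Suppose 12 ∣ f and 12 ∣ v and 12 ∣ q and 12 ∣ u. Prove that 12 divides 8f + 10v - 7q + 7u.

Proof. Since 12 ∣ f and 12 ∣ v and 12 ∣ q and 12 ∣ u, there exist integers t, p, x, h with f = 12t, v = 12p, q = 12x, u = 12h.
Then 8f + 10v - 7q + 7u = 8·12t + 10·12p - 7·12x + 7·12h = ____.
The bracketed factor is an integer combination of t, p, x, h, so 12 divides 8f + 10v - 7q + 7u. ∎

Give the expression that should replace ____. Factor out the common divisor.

12(7h + 10p + 8t - 7x)

Each term has a factor of 12: 8·12t + 10·12p - 7·12x + 7·12h = 12·(7h + 10p + 8t - 7x).
Since 7h + 10p + 8t - 7x is an integer, 12 ∣ (8f + 10v - 7q + 7u).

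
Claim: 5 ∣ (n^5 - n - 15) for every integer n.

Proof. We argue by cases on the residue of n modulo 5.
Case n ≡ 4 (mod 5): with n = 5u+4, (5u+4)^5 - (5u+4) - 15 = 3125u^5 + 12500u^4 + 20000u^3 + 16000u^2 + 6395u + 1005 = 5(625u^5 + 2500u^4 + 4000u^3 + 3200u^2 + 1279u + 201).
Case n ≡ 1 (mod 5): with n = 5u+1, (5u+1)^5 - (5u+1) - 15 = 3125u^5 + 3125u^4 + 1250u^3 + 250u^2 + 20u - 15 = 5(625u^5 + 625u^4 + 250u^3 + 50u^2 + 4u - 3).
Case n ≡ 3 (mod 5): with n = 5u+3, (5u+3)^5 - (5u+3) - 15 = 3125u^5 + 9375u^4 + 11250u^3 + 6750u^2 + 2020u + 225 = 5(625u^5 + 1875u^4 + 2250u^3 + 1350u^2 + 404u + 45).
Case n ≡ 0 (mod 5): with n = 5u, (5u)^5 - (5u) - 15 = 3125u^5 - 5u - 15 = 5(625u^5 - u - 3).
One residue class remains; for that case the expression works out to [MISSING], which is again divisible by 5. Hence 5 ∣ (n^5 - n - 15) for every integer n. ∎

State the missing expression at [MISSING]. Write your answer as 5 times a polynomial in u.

5(625u^5 + 1250u^4 + 1000u^3 + 400u^2 + 79u + 3)

Only n ≡ 2 (mod 5) is unaccounted for. Put n = 5u+2:
(5u+2)^5 - (5u+2) - 15 expands to 3125u^5 + 6250u^4 + 5000u^3 + 2000u^2 + 395u + 15,
and factoring out 5 leaves 5(625u^5 + 1250u^4 + 1000u^3 + 400u^2 + 79u + 3).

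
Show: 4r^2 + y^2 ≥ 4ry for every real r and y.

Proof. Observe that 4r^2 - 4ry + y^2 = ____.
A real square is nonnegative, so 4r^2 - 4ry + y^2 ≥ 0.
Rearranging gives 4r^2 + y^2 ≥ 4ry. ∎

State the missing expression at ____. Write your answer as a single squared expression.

The leading and trailing coefficients are 2^2 and 1^2, and 4 = 2·2·1, so the trinomial is (2r - y)^2.
Hence 4r^2 - 4ry + y^2 ≥ 0.

(2r - y)^2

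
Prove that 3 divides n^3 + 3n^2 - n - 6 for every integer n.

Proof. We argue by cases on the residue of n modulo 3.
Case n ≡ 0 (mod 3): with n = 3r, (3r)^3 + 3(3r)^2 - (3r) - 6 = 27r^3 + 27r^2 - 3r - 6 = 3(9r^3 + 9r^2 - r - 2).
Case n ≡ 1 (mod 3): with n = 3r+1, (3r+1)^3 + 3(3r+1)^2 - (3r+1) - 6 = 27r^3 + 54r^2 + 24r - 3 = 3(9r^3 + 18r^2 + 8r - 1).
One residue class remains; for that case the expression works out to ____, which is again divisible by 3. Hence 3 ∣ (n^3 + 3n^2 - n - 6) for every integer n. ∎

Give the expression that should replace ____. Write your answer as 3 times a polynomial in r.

Only n ≡ 2 (mod 3) is unaccounted for. Put n = 3r+2:
(3r+2)^3 + 3(3r+2)^2 - (3r+2) - 6 expands to 27r^3 + 81r^2 + 69r + 12,
and factoring out 3 leaves 3(9r^3 + 27r^2 + 23r + 4).

3(9r^3 + 27r^2 + 23r + 4)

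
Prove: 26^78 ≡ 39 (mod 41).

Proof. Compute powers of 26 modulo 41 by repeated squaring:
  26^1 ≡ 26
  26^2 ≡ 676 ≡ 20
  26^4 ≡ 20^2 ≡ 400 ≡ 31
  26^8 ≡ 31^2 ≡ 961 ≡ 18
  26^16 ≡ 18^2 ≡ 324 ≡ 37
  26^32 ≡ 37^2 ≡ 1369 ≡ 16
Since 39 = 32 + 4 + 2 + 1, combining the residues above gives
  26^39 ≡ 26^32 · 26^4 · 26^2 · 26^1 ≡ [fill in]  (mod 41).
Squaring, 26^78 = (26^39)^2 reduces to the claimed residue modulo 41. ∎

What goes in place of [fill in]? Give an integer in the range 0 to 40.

Multiply the listed residues: 16 · 31 · 20 · 26 = 496 → 9920 → 257920.
Reducing modulo 41: 257920 = 6290·41 + 30, so 26^39 ≡ 30.

30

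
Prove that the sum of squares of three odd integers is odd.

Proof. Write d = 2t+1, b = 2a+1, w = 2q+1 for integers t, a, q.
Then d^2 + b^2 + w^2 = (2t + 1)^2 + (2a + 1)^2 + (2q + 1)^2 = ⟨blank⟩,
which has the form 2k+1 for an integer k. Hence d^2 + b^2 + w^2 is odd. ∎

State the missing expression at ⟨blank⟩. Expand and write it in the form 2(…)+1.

2(2a^2 + 2a + 2q^2 + 2q + 2t^2 + 2t + 1) + 1

(2t + 1)^2 + (2a + 1)^2 + (2q + 1)^2 = 4a^2 + 4a + 4q^2 + 4q + 4t^2 + 4t + 3
= 2(2a^2 + 2a + 2q^2 + 2q + 2t^2 + 2t + 1) + 1.
Since 2a^2 + 2a + 2q^2 + 2q + 2t^2 + 2t + 1 is an integer, the sum of squares is of the form 2k+1 for an integer k.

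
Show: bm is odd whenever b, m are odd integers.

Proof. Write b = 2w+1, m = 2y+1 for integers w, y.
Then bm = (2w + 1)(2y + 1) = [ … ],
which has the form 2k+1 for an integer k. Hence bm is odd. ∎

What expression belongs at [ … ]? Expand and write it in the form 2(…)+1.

2(2wy + w + y) + 1

Expanding: (2w + 1)(2y + 1) = 4wy + 2w + 2y + 1.
Every term except the constant is even, so this is 2(2wy + w + y) + 1,
and 2wy + w + y ∈ ℤ gives the required form.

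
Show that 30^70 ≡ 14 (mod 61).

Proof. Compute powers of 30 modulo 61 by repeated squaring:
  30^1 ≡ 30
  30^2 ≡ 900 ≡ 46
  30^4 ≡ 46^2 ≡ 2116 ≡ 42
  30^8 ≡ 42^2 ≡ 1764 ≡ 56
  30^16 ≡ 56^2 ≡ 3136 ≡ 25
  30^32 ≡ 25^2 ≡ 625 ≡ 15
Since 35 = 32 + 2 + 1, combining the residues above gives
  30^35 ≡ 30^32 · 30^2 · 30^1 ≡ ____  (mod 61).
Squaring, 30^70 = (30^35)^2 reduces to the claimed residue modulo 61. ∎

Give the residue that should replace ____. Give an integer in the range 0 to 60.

30^32 · 30^2 · 30^1 ≡ 15 · 46 · 30 = 20700.
20700 mod 61 = 21, so 30^35 ≡ 21 (mod 61).

21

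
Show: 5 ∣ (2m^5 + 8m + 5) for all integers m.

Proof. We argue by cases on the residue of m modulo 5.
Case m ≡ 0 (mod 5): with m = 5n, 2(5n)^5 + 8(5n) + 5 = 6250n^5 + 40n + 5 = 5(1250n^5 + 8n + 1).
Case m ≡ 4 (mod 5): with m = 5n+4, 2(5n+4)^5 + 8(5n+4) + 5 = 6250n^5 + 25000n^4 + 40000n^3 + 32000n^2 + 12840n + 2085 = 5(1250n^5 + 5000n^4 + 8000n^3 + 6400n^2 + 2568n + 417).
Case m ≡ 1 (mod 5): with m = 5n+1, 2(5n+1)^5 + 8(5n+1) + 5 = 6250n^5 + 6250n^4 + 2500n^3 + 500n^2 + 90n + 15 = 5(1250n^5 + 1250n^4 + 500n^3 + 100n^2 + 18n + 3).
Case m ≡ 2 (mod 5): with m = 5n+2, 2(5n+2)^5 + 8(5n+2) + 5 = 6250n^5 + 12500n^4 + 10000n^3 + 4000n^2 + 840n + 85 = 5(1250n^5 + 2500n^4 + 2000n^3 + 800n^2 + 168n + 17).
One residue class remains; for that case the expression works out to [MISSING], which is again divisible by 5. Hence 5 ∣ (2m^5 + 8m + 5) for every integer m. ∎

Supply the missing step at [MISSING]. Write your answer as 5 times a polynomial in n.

5(1250n^5 + 3750n^4 + 4500n^3 + 2700n^2 + 818n + 103)

Only m ≡ 3 (mod 5) is unaccounted for. Put m = 5n+3:
2(5n+3)^5 + 8(5n+3) + 5 expands to 6250n^5 + 18750n^4 + 22500n^3 + 13500n^2 + 4090n + 515,
and factoring out 5 leaves 5(1250n^5 + 3750n^4 + 4500n^3 + 2700n^2 + 818n + 103).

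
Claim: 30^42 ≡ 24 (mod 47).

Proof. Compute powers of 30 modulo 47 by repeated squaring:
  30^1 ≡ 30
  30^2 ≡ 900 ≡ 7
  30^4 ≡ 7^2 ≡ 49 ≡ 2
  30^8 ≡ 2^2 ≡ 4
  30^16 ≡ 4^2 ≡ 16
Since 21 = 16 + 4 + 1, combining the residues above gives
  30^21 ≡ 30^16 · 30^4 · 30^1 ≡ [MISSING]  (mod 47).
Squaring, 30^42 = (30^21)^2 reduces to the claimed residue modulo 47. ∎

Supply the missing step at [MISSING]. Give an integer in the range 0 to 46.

30^16 · 30^4 · 30^1 ≡ 16 · 2 · 30 = 960.
960 mod 47 = 20, so 30^21 ≡ 20 (mod 47).

20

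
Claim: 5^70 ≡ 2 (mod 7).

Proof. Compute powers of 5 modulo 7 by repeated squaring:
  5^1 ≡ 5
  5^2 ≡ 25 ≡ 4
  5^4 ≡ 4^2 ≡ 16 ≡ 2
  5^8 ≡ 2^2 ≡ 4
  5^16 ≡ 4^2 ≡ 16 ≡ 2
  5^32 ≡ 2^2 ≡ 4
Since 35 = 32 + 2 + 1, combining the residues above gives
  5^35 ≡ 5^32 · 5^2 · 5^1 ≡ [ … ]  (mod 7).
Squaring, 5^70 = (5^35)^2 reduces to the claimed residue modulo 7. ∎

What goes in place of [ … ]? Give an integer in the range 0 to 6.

3

5^32 · 5^2 · 5^1 ≡ 4 · 4 · 5 = 80.
80 mod 7 = 3, so 5^35 ≡ 3 (mod 7).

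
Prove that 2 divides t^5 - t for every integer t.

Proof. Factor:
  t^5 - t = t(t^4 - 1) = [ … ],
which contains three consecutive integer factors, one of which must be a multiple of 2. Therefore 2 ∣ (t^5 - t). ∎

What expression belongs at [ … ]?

(t - 1)t(t + 1)(t^2 + 1)

t^4 - 1 = (t^2 - 1)(t^2 + 1), and t^2 - 1 = (t-1)(t+1).
So t(t^4 - 1) = (t - 1)t(t + 1)(t^2 + 1).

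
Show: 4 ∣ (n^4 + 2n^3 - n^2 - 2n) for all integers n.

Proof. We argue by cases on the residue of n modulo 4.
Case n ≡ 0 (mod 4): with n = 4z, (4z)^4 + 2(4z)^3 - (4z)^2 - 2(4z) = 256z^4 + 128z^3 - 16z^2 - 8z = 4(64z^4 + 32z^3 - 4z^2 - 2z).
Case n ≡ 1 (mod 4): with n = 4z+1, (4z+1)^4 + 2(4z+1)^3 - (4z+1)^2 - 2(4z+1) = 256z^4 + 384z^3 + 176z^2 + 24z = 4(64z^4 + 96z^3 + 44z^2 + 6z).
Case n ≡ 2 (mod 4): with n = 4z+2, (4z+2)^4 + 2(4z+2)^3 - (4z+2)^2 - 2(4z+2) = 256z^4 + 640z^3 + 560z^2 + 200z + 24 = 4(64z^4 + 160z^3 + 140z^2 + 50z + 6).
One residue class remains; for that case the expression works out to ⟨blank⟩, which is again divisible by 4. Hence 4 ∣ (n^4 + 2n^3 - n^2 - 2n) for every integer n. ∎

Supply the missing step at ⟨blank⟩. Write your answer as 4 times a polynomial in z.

The residues treated are {0, 1, 2}, so the missing case is n ≡ 3 (mod 4); write n = 4z+3.
Then (4z+3)^4 + 2(4z+3)^3 - (4z+3)^2 - 2(4z+3) = 256z^4 + 896z^3 + 1136z^2 + 616z + 120 = 4(64z^4 + 224z^3 + 284z^2 + 154z + 30).

4(64z^4 + 224z^3 + 284z^2 + 154z + 30)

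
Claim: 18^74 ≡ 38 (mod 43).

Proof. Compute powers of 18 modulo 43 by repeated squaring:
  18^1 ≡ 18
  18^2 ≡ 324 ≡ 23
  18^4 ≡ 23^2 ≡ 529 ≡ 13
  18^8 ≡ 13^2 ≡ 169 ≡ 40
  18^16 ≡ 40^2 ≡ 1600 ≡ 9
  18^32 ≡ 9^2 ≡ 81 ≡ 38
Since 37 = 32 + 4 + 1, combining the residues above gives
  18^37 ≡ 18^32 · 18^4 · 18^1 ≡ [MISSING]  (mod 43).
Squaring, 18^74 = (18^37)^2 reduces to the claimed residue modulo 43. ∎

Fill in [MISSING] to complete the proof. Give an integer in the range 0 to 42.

Multiply the listed residues: 38 · 13 · 18 = 494 → 8892.
Reducing modulo 43: 8892 = 206·43 + 34, so 18^37 ≡ 34.

34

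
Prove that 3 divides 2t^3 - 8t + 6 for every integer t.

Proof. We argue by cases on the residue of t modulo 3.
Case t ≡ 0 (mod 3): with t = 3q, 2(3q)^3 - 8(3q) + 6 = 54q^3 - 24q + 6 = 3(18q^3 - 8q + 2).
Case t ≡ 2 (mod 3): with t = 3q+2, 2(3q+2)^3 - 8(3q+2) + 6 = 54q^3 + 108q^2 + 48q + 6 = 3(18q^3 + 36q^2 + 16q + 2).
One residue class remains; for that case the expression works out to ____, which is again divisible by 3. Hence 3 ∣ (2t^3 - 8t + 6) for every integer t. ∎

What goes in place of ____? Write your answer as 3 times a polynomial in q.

The residues treated are {0, 2}, so the missing case is t ≡ 1 (mod 3); write t = 3q+1.
Then 2(3q+1)^3 - 8(3q+1) + 6 = 54q^3 + 54q^2 - 6q = 3(18q^3 + 18q^2 - 2q).

3(18q^3 + 18q^2 - 2q)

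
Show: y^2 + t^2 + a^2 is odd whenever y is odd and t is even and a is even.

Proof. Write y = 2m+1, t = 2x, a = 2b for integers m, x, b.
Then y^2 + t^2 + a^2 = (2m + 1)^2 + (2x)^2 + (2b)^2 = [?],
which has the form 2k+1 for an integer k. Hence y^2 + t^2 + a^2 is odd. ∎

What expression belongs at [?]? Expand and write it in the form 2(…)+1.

2(2b^2 + 2m^2 + 2m + 2x^2) + 1

(2m + 1)^2 + (2x)^2 + (2b)^2 = 4b^2 + 4m^2 + 4m + 4x^2 + 1
= 2(2b^2 + 2m^2 + 2m + 2x^2) + 1.
Since 2b^2 + 2m^2 + 2m + 2x^2 is an integer, the sum of squares is of the form 2k+1 for an integer k.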